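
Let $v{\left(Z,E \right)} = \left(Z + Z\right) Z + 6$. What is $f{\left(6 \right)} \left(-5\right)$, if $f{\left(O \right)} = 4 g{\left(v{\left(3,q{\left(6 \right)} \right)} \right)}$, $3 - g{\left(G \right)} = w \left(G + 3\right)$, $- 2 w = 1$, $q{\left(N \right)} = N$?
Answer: $-330$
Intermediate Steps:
$w = - \frac{1}{2}$ ($w = \left(- \frac{1}{2}\right) 1 = - \frac{1}{2} \approx -0.5$)
$v{\left(Z,E \right)} = 6 + 2 Z^{2}$ ($v{\left(Z,E \right)} = 2 Z Z + 6 = 2 Z^{2} + 6 = 6 + 2 Z^{2}$)
$g{\left(G \right)} = \frac{9}{2} + \frac{G}{2}$ ($g{\left(G \right)} = 3 - - \frac{G + 3}{2} = 3 - - \frac{3 + G}{2} = 3 - \left(- \frac{3}{2} - \frac{G}{2}\right) = 3 + \left(\frac{3}{2} + \frac{G}{2}\right) = \frac{9}{2} + \frac{G}{2}$)
$f{\left(O \right)} = 66$ ($f{\left(O \right)} = 4 \left(\frac{9}{2} + \frac{6 + 2 \cdot 3^{2}}{2}\right) = 4 \left(\frac{9}{2} + \frac{6 + 2 \cdot 9}{2}\right) = 4 \left(\frac{9}{2} + \frac{6 + 18}{2}\right) = 4 \left(\frac{9}{2} + \frac{1}{2} \cdot 24\right) = 4 \left(\frac{9}{2} + 12\right) = 4 \cdot \frac{33}{2} = 66$)
$f{\left(6 \right)} \left(-5\right) = 66 \left(-5\right) = -330$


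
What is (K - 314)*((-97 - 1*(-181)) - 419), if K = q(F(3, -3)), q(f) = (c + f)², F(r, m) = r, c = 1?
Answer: 99830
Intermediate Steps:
q(f) = (1 + f)²
K = 16 (K = (1 + 3)² = 4² = 16)
(K - 314)*((-97 - 1*(-181)) - 419) = (16 - 314)*((-97 - 1*(-181)) - 419) = -298*((-97 + 181) - 419) = -298*(84 - 419) = -298*(-335) = 99830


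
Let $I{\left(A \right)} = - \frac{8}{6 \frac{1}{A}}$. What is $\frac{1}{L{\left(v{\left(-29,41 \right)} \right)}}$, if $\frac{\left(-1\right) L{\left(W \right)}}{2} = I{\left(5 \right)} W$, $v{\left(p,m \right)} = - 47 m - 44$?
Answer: $- \frac{1}{26280} \approx -3.8052 \cdot 10^{-5}$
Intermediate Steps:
$I{\left(A \right)} = - \frac{4 A}{3}$ ($I{\left(A \right)} = - 8 \frac{A}{6} = - \frac{4 A}{3}$)
$v{\left(p,m \right)} = -44 - 47 m$
$L{\left(W \right)} = \frac{40 W}{3}$ ($L{\left(W \right)} = - 2 \left(- \frac{4}{3}\right) 5 W = - 2 \left(- \frac{20 W}{3}\right) = \frac{40 W}{3}$)
$\frac{1}{L{\left(v{\left(-29,41 \right)} \right)}} = \frac{1}{\frac{40}{3} \left(-44 - 1927\right)} = \frac{1}{\frac{40}{3} \left(-1971\right)} = \frac{1}{-26280} = - \frac{1}{26280}$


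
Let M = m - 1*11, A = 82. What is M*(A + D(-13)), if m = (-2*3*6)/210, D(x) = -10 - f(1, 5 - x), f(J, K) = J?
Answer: -27761/35 ≈ -793.17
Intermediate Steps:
D(x) = -11 (D(x) = -10 - 1*1 = -10 - 1 = -11)
m = -6/35 (m = -6*6*(1/210) = -36*1/210 = -6/35 ≈ -0.17143)
M = -391/35 (M = -6/35 - 1*11 = -6/35 - 11 = -391/35 ≈ -11.171)
M*(A + D(-13)) = -391*(82 - 11)/35 = -391/35*71 = -27761/35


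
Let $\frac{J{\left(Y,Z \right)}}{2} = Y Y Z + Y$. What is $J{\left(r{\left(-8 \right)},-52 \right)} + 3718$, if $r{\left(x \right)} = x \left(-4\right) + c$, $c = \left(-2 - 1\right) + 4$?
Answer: $-109472$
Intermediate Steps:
$c = 1$ ($c = -3 + 4 = 1$)
$r{\left(x \right)} = 1 - 4 x$ ($r{\left(x \right)} = x \left(-4\right) + 1 = - 4 x + 1 = 1 - 4 x$)
$J{\left(Y,Z \right)} = 2 Y + 2 Z Y^{2}$ ($J{\left(Y,Z \right)} = 2 \left(Y Y Z + Y\right) = 2 \left(Y^{2} Z + Y\right) = 2 \left(Z Y^{2} + Y\right) = 2 \left(Y + Z Y^{2}\right) = 2 Y + 2 Z Y^{2}$)
$J{\left(r{\left(-8 \right)},-52 \right)} + 3718 = 2 \left(1 - -32\right) \left(1 + \left(1 - -32\right) \left(-52\right)\right) + 3718 = 2 \left(1 + 32\right) \left(1 + \left(1 + 32\right) \left(-52\right)\right) + 3718 = 2 \cdot 33 \left(1 + 33 \left(-52\right)\right) + 3718 = 2 \cdot 33 \left(1 - 1716\right) + 3718 = 2 \cdot 33 \left(-1715\right) + 3718 = -113190 + 3718 = -109472$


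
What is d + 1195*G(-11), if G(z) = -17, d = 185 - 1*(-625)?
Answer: -19505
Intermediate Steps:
d = 810 (d = 185 + 625 = 810)
d + 1195*G(-11) = 810 + 1195*(-17) = 810 - 20315 = -19505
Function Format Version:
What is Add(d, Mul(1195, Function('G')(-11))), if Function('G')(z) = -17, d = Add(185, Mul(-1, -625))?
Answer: -19505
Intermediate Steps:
d = 810 (d = Add(185, 625) = 810)
Add(d, Mul(1195, Function('G')(-11))) = Add(810, Mul(1195, -17)) = Add(810, -20315) = -19505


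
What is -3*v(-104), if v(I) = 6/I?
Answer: 9/52 ≈ 0.17308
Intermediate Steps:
-3*v(-104) = -18/(-104) = -18*(-1)/104 = -3*(-3/52) = 9/52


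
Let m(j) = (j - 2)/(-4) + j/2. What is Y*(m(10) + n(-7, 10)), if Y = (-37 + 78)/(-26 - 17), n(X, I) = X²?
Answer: -2132/43 ≈ -49.581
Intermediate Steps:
m(j) = ½ + j/4 (m(j) = (-2 + j)*(-¼) + j*(½) = (½ - j/4) + j/2 = ½ + j/4)
Y = -41/43 (Y = 41/(-43) = 41*(-1/43) = -41/43 ≈ -0.95349)
Y*(m(10) + n(-7, 10)) = -41*((½ + (¼)*10) + (-7)²)/43 = -41*((½ + 5/2) + 49)/43 = -41*(3 + 49)/43 = -41/43*52 = -2132/43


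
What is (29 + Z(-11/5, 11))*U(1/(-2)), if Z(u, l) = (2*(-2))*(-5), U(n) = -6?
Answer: -294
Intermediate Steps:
Z(u, l) = 20 (Z(u, l) = -4*(-5) = 20)
(29 + Z(-11/5, 11))*U(1/(-2)) = (29 + 20)*(-6) = 49*(-6) = -294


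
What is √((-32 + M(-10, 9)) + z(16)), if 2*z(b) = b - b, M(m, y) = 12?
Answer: 2*I*√5 ≈ 4.4721*I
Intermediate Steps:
z(b) = 0 (z(b) = (b - b)/2 = (½)*0 = 0)
√((-32 + M(-10, 9)) + z(16)) = √((-32 + 12) + 0) = √(-20 + 0) = √(-20) = 2*I*√5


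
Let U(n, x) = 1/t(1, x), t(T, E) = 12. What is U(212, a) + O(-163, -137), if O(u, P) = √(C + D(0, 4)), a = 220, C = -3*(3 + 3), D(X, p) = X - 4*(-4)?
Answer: 1/12 + I*√2 ≈ 0.083333 + 1.4142*I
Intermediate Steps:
D(X, p) = 16 + X (D(X, p) = X + 16 = 16 + X)
C = -18 (C = -3*6 = -18)
O(u, P) = I*√2 (O(u, P) = √(-18 + (16 + 0)) = √(-18 + 16) = √(-2) = I*√2)
U(n, x) = 1/12
U(212, a) + O(-163, -137) = 1/12 + I*√2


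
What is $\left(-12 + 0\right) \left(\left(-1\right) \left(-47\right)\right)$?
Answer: $-564$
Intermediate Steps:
$\left(-12 + 0\right) \left(\left(-1\right) \left(-47\right)\right) = \left(-12\right) 47 = -564$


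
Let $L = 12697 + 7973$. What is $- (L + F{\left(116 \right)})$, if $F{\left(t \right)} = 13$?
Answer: $-20683$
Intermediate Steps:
$L = 20670$
$- (L + F{\left(116 \right)}) = - (20670 + 13) = \left(-1\right) 20683 = -20683$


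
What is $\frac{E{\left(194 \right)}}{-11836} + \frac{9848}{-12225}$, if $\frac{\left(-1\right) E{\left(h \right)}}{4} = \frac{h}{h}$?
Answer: $- \frac{29128007}{36173775} \approx -0.80522$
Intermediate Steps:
$E{\left(h \right)} = -4$ ($E{\left(h \right)} = - 4 \frac{h}{h} = \left(-4\right) 1 = -4$)
$\frac{E{\left(194 \right)}}{-11836} + \frac{9848}{-12225} = - \frac{4}{-11836} + \frac{9848}{-12225} = \left(-4\right) \left(- \frac{1}{11836}\right) + 9848 \left(- \frac{1}{12225}\right) = \frac{1}{2959} - \frac{9848}{12225} = - \frac{29128007}{36173775}$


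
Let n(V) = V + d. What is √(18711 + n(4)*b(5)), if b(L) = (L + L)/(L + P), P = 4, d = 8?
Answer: √168519/3 ≈ 136.84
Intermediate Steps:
b(L) = 2*L/(4 + L) (b(L) = (L + L)/(L + 4) = (2*L)/(4 + L) = 2*L/(4 + L))
n(V) = 8 + V (n(V) = V + 8 = 8 + V)
√(18711 + n(4)*b(5)) = √(18711 + (8 + 4)*(2*5/(4 + 5))) = √(18711 + 12*(2*5/9)) = √(18711 + 12*(2*5*(⅑))) = √(18711 + 12*(10/9)) = √(18711 + 40/3) = √(56173/3) = √168519/3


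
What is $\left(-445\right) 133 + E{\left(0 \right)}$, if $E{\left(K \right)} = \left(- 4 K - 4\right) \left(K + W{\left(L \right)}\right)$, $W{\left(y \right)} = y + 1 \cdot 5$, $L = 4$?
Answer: $-59221$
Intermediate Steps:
$W{\left(y \right)} = 5 + y$ ($W{\left(y \right)} = y + 5 = 5 + y$)
$E{\left(K \right)} = \left(-4 - 4 K\right) \left(9 + K\right)$ ($E{\left(K \right)} = \left(- 4 K - 4\right) \left(K + \left(5 + 4\right)\right) = \left(-4 - 4 K\right) \left(K + 9\right) = \left(-4 - 4 K\right) \left(9 + K\right)$)
$\left(-445\right) 133 + E{\left(0 \right)} = \left(-445\right) 133 - \left(36 + 4 \cdot 0^{2}\right) = -59185 - 36 = -59221$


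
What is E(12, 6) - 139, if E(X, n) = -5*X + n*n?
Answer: -163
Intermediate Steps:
E(X, n) = n**2 - 5*X (E(X, n) = -5*X + n**2 = n**2 - 5*X)
E(12, 6) - 139 = (6**2 - 5*12) - 139 = (36 - 60) - 139 = -24 - 139 = -163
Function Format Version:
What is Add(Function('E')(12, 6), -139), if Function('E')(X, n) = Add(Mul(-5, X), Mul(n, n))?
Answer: -163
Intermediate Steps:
Function('E')(X, n) = Add(Pow(n, 2), Mul(-5, X)) (Function('E')(X, n) = Add(Mul(-5, X), Pow(n, 2)) = Add(Pow(n, 2), Mul(-5, X)))
Add(Function('E')(12, 6), -139) = Add(Add(Pow(6, 2), Mul(-5, 12)), -139) = Add(Add(36, -60), -139) = Add(-24, -139) = -163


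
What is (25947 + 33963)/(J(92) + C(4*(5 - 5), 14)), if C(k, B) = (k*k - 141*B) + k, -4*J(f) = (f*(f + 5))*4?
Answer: -29955/5449 ≈ -5.4973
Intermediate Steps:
J(f) = -f*(5 + f) (J(f) = -f*(f + 5)*4/4 = -f*(5 + f)*4/4 = -f*(5 + f))
C(k, B) = k + k**2 - 141*B (C(k, B) = (k**2 - 141*B) + k = k + k**2 - 141*B)
(25947 + 33963)/(J(92) + C(4*(5 - 5), 14)) = (25947 + 33963)/(-1*92*(5 + 92) + (4*(5 - 5) + (4*(5 - 5))**2 - 141*14)) = 59910/(-1*92*97 + (4*0 + (4*0)**2 - 1974)) = 59910/(-8924 + (0 + 0**2 - 1974)) = 59910/(-8924 + (0 + 0 - 1974)) = 59910/(-8924 - 1974) = 59910/(-10898) = 59910*(-1/10898) = -29955/5449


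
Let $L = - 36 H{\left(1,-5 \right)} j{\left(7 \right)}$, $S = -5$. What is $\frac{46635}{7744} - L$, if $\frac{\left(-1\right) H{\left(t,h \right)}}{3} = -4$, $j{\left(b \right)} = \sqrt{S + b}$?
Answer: $\frac{46635}{7744} + 432 \sqrt{2} \approx 616.96$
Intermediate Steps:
$j{\left(b \right)} = \sqrt{-5 + b}$
$H{\left(t,h \right)} = 12$ ($H{\left(t,h \right)} = \left(-3\right) \left(-4\right) = 12$)
$L = - 432 \sqrt{2}$ ($L = \left(-36\right) 12 \sqrt{-5 + 7} = - 432 \sqrt{2} \approx -610.94$)
$\frac{46635}{7744} - L = \frac{46635}{7744} - - 432 \sqrt{2} = 46635 \cdot \frac{1}{7744} + 432 \sqrt{2} = \frac{46635}{7744} + 432 \sqrt{2}$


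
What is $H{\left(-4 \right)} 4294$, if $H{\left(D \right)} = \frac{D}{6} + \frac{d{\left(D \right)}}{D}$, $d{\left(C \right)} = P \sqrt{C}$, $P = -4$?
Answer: $- \frac{8588}{3} + 8588 i \approx -2862.7 + 8588.0 i$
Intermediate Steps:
$d{\left(C \right)} = - 4 \sqrt{C}$
$H{\left(D \right)} = - \frac{4}{\sqrt{D}} + \frac{D}{6}$ ($H{\left(D \right)} = \frac{D}{6} + \frac{\left(-4\right) \sqrt{D}}{D} = D \frac{1}{6} - \frac{4}{\sqrt{D}} = \frac{D}{6} - \frac{4}{\sqrt{D}} = - \frac{4}{\sqrt{D}} + \frac{D}{6}$)
$H{\left(-4 \right)} 4294 = \left(- \frac{4}{2 i} + \frac{1}{6} \left(-4\right)\right) 4294 = \left(- 4 \left(- \frac{i}{2}\right) - \frac{2}{3}\right) 4294 = \left(2 i - \frac{2}{3}\right) 4294 = \left(- \frac{2}{3} + 2 i\right) 4294 = - \frac{8588}{3} + 8588 i$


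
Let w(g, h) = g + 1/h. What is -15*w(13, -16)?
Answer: -3105/16 ≈ -194.06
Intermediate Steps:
-15*w(13, -16) = -15*(13 + 1/(-16)) = -15*(13 - 1/16) = -15*207/16 = -3105/16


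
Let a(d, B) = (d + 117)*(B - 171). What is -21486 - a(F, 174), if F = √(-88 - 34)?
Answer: -21837 - 3*I*√122 ≈ -21837.0 - 33.136*I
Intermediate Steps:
F = I*√122 (F = √(-122) = I*√122 ≈ 11.045*I)
a(d, B) = (-171 + B)*(117 + d) (a(d, B) = (117 + d)*(-171 + B) = (-171 + B)*(117 + d))
-21486 - a(F, 174) = -21486 - (-20007 - 171*I*√122 + 117*174 + 174*(I*√122)) = -21486 - (-20007 - 171*I*√122 + 20358 + 174*I*√122) = -21486 - (351 + 3*I*√122) = -21486 + (-351 - 3*I*√122) = -21837 - 3*I*√122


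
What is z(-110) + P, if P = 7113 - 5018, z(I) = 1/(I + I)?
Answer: 460899/220 ≈ 2095.0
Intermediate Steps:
z(I) = 1/(2*I)
P = 2095
z(-110) + P = (1/2)/(-110) + 2095 = (1/2)*(-1/110) + 2095 = -1/220 + 2095 = 460899/220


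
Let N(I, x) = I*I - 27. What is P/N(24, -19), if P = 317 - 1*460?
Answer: -143/549 ≈ -0.26047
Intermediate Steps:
P = -143 (P = 317 - 460 = -143)
N(I, x) = -27 + I**2 (N(I, x) = I**2 - 27 = -27 + I**2)
P/N(24, -19) = -143/(-27 + 24**2) = -143/(-27 + 576) = -143/549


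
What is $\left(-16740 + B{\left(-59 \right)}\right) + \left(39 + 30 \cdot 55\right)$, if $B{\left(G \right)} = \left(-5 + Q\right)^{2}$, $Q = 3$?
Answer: $-15047$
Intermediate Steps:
$B{\left(G \right)} = 4$ ($B{\left(G \right)} = \left(-5 + 3\right)^{2} = \left(-2\right)^{2} = 4$)
$\left(-16740 + B{\left(-59 \right)}\right) + \left(39 + 30 \cdot 55\right) = \left(-16740 + 4\right) + \left(39 + 30 \cdot 55\right) = -16736 + \left(39 + 1650\right) = -16736 + 1689 = -15047$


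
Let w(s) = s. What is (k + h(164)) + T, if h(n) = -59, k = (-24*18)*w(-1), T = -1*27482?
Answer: -27109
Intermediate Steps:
T = -27482
k = 432 (k = -24*18*(-1) = -432*(-1) = 432)
(k + h(164)) + T = (432 - 59) - 27482 = 373 - 27482 = -27109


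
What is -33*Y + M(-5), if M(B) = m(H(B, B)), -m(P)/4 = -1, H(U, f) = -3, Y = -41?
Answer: 1357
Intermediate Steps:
m(P) = 4 (m(P) = -4*(-1) = 4)
M(B) = 4
-33*Y + M(-5) = -33*(-41) + 4 = 1353 + 4 = 1357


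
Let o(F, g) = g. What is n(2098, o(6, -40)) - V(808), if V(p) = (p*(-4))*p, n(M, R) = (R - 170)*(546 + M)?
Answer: 2056216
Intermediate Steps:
n(M, R) = (-170 + R)*(546 + M)
V(p) = -4*p² (V(p) = (-4*p)*p = -4*p²)
n(2098, o(6, -40)) - V(808) = (-92820 - 170*2098 + 546*(-40) + 2098*(-40)) - (-4)*808² = (-92820 - 356660 - 21840 - 83920) - (-4)*652864 = -555240 - 1*(-2611456) = -555240 + 2611456 = 2056216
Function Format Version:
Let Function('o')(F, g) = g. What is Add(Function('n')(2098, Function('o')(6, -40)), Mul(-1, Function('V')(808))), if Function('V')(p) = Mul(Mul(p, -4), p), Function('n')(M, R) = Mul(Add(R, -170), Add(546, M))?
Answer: 2056216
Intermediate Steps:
Function('n')(M, R) = Mul(Add(-170, R), Add(546, M))
Function('V')(p) = Mul(-4, Pow(p, 2)) (Function('V')(p) = Mul(Mul(-4, p), p) = Mul(-4, Pow(p, 2)))
Add(Function('n')(2098, Function('o')(6, -40)), Mul(-1, Function('V')(808))) = Add(Add(-92820, Mul(-170, 2098), Mul(546, -40), Mul(2098, -40)), Mul(-1, Mul(-4, Pow(808, 2)))) = Add(Add(-92820, -356660, -21840, -83920), Mul(-1, Mul(-4, 652864))) = Add(-555240, Mul(-1, -2611456)) = Add(-555240, 2611456) = 2056216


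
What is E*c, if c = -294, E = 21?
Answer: -6174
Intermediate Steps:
E*c = 21*(-294) = -6174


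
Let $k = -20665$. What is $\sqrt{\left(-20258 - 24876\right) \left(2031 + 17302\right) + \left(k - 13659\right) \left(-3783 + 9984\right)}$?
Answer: $i \sqrt{1085418746} \approx 32946.0 i$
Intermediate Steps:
$\sqrt{\left(-20258 - 24876\right) \left(2031 + 17302\right) + \left(k - 13659\right) \left(-3783 + 9984\right)} = \sqrt{\left(-20258 - 24876\right) \left(2031 + 17302\right) + \left(-20665 - 13659\right) \left(-3783 + 9984\right)} = \sqrt{\left(-45134\right) 19333 - 212843124} = \sqrt{-872575622 - 212843124} = \sqrt{-1085418746} = i \sqrt{1085418746}$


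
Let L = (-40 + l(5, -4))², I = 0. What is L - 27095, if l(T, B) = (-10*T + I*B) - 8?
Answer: -17491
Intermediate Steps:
l(T, B) = -8 - 10*T (l(T, B) = (-10*T + 0*B) - 8 = (-10*T + 0) - 8 = -10*T - 8 = -8 - 10*T)
L = 9604 (L = (-40 + (-8 - 10*5))² = (-40 + (-8 - 50))² = (-40 - 58)² = (-98)² = 9604)
L - 27095 = 9604 - 27095 = -17491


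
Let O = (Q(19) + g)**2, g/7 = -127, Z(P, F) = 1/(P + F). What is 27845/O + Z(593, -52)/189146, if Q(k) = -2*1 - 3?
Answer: 1424661784703/40892105109348 ≈ 0.034840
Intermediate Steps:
Z(P, F) = 1/(F + P)
Q(k) = -5 (Q(k) = -2 - 3 = -5)
g = -889 (g = 7*(-127) = -889)
O = 799236 (O = (-5 - 889)**2 = (-894)**2 = 799236)
27845/O + Z(593, -52)/189146 = 27845/799236 + 1/((-52 + 593)*189146) = 27845*(1/799236) + (1/189146)/541 = 27845/799236 + (1/541)*(1/189146) = 27845/799236 + 1/102327986 = 1424661784703/40892105109348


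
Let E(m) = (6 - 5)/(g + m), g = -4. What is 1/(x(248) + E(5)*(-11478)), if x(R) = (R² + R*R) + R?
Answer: 1/111778 ≈ 8.9463e-6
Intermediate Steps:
E(m) = 1/(-4 + m) (E(m) = (6 - 5)/(-4 + m) = 1/(-4 + m))
x(R) = R + 2*R² (x(R) = (R² + R²) + R = 2*R² + R = R + 2*R²)
1/(x(248) + E(5)*(-11478)) = 1/(248*(1 + 2*248) - 11478/(-4 + 5)) = 1/(248*(1 + 496) - 11478/1) = 1/(248*497 + 1*(-11478)) = 1/(123256 - 11478) = 1/111778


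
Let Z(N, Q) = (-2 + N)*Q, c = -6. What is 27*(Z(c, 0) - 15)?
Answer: -405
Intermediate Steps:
Z(N, Q) = Q*(-2 + N)
27*(Z(c, 0) - 15) = 27*(0*(-2 - 6) - 15) = 27*(0*(-8) - 15) = 27*(0 - 15) = 27*(-15) = -405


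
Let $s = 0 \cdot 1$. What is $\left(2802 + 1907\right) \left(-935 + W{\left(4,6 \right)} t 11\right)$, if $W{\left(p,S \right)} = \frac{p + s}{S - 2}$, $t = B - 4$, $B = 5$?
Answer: $-4351116$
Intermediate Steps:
$t = 1$ ($t = 5 - 4 = 1$)
$s = 0$
$W{\left(p,S \right)} = \frac{p}{-2 + S}$ ($W{\left(p,S \right)} = \frac{p + 0}{S - 2} = \frac{p}{-2 + S}$)
$\left(2802 + 1907\right) \left(-935 + W{\left(4,6 \right)} t 11\right) = \left(2802 + 1907\right) \left(-935 + \frac{4}{-2 + 6} \cdot 1 \cdot 11\right) = 4709 \left(-935 + \frac{4}{4} \cdot 1 \cdot 11\right) = 4709 \left(-935 + 4 \cdot \frac{1}{4} \cdot 1 \cdot 11\right) = 4709 \left(-935 + 1 \cdot 1 \cdot 11\right) = 4709 \left(-935 + 1 \cdot 11\right) = 4709 \left(-935 + 11\right) = 4709 \left(-924\right) = -4351116$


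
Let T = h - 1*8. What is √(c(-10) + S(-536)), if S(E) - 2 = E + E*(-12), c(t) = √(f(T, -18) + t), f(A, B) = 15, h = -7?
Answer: √(5898 + √5) ≈ 76.813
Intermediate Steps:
T = -15 (T = -7 - 1*8 = -7 - 8 = -15)
c(t) = √(15 + t)
S(E) = 2 - 11*E (S(E) = 2 + (E + E*(-12)) = 2 + (E - 12*E) = 2 - 11*E)
√(c(-10) + S(-536)) = √(√(15 - 10) + (2 - 11*(-536))) = √(√5 + (2 + 5896)) = √(√5 + 5898) = √(5898 + √5)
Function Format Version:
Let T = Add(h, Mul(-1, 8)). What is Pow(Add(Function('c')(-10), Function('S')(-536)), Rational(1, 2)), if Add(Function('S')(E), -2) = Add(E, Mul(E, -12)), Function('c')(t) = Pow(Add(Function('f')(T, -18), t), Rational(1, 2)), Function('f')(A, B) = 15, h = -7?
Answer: Pow(Add(5898, Pow(5, Rational(1, 2))), Rational(1, 2)) ≈ 76.813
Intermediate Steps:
T = -15 (T = Add(-7, Mul(-1, 8)) = Add(-7, -8) = -15)
Function('c')(t) = Pow(Add(15, t), Rational(1, 2))
Function('S')(E) = Add(2, Mul(-11, E)) (Function('S')(E) = Add(2, Add(E, Mul(E, -12))) = Add(2, Add(E, Mul(-12, E))) = Add(2, Mul(-11, E)))
Pow(Add(Function('c')(-10), Function('S')(-536)), Rational(1, 2)) = Pow(Add(Pow(Add(15, -10), Rational(1, 2)), Add(2, Mul(-11, -536))), Rational(1, 2)) = Pow(Add(Pow(5, Rational(1, 2)), Add(2, 5896)), Rational(1, 2)) = Pow(Add(Pow(5, Rational(1, 2)), 5898), Rational(1, 2)) = Pow(Add(5898, Pow(5, Rational(1, 2))), Rational(1, 2))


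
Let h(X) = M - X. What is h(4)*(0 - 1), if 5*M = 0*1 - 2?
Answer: 22/5 ≈ 4.4000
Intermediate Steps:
M = -2/5 (M = (0*1 - 2)/5 = (0 - 2)/5 = (1/5)*(-2) = -2/5 ≈ -0.40000)
h(X) = -2/5 - X
h(4)*(0 - 1) = (-2/5 - 1*4)*(0 - 1) = (-2/5 - 4)*(-1) = -22/5*(-1) = 22/5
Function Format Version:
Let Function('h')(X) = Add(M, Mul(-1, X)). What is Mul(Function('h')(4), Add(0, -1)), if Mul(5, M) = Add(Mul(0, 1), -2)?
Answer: Rational(22, 5) ≈ 4.4000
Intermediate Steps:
M = Rational(-2, 5) (M = Mul(Rational(1, 5), Add(Mul(0, 1), -2)) = Mul(Rational(1, 5), Add(0, -2)) = Mul(Rational(1, 5), -2) = Rational(-2, 5) ≈ -0.40000)
Function('h')(X) = Add(Rational(-2, 5), Mul(-1, X))
Mul(Function('h')(4), Add(0, -1)) = Mul(Add(Rational(-2, 5), Mul(-1, 4)), Add(0, -1)) = Mul(Add(Rational(-2, 5), -4), -1) = Mul(Rational(-22, 5), -1) = Rational(22, 5)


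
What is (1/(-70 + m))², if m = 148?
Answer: 1/6084 ≈ 0.00016437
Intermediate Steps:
(1/(-70 + m))² = (1/(-70 + 148))² = (1/78)² = 1/6084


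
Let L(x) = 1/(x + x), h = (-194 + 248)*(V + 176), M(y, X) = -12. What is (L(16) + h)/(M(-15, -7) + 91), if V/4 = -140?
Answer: -663551/2528 ≈ -262.48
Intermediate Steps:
V = -560 (V = 4*(-140) = -560)
h = -20736 (h = (-194 + 248)*(-560 + 176) = 54*(-384) = -20736)
L(x) = 1/(2*x)
(L(16) + h)/(M(-15, -7) + 91) = ((½)/16 - 20736)/(-12 + 91) = ((½)*(1/16) - 20736)/79 = (1/32 - 20736)*(1/79) = -663551/32*1/79 = -663551/2528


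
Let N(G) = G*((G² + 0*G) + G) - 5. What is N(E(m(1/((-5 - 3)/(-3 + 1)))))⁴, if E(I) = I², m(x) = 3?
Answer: 419936400625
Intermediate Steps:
N(G) = -5 + G*(G + G²) (N(G) = G*((G² + 0) + G) - 5 = G*(G² + G) - 5 = G*(G + G²) - 5 = -5 + G*(G + G²))
N(E(m(1/((-5 - 3)/(-3 + 1)))))⁴ = (-5 + (3²)² + (3²)³)⁴ = (-5 + 9² + 9³)⁴ = (-5 + 81 + 729)⁴ = 805⁴ = 419936400625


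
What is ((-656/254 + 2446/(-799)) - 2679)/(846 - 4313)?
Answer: 272418881/351806891 ≈ 0.77434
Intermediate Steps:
((-656/254 + 2446/(-799)) - 2679)/(846 - 4313) = ((-656*1/254 + 2446*(-1/799)) - 2679)/(-3467) = ((-328/127 - 2446/799) - 2679)*(-1/3467) = (-572714/101473 - 2679)*(-1/3467) = -272418881/101473*(-1/3467) = 272418881/351806891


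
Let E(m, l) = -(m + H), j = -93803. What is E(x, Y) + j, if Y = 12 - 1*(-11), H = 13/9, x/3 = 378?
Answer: -854446/9 ≈ -94939.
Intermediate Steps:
x = 1134 (x = 3*378 = 1134)
H = 13/9 (H = 13*(⅑) = 13/9 ≈ 1.4444)
Y = 23 (Y = 12 + 11 = 23)
E(m, l) = -13/9 - m (E(m, l) = -(m + 13/9) = -(13/9 + m) = -13/9 - m)
E(x, Y) + j = (-13/9 - 1*1134) - 93803 = (-13/9 - 1134) - 93803 = -10219/9 - 93803 = -854446/9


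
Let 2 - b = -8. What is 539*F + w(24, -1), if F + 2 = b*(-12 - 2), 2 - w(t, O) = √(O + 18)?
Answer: -76536 - √17 ≈ -76540.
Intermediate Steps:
b = 10 (b = 2 - 1*(-8) = 2 + 8 = 10)
w(t, O) = 2 - √(18 + O) (w(t, O) = 2 - √(O + 18) = 2 - √(18 + O))
F = -142 (F = -2 + 10*(-12 - 2) = -2 + 10*(-14) = -2 - 140 = -142)
539*F + w(24, -1) = 539*(-142) + (2 - √(18 - 1)) = -76538 + (2 - √17) = -76536 - √17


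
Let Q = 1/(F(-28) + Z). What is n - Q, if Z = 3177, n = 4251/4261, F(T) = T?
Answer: 13382138/13417889 ≈ 0.99734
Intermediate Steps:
n = 4251/4261 (n = 4251*(1/4261) = 4251/4261 ≈ 0.99765)
Q = 1/3149 (Q = 1/(-28 + 3177) = 1/3149 ≈ 0.00031756)
n - Q = 4251/4261 - 1*1/3149 = 4251/4261 - 1/3149 = 13382138/13417889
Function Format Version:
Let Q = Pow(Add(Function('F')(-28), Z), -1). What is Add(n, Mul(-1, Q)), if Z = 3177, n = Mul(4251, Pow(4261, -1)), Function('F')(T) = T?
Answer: Rational(13382138, 13417889) ≈ 0.99734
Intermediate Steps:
n = Rational(4251, 4261) (n = Mul(4251, Rational(1, 4261)) = Rational(4251, 4261) ≈ 0.99765)
Q = Rational(1, 3149) (Q = Pow(Add(-28, 3177), -1) = Pow(3149, -1) = Rational(1, 3149) ≈ 0.00031756)
Add(n, Mul(-1, Q)) = Add(Rational(4251, 4261), Mul(-1, Rational(1, 3149))) = Add(Rational(4251, 4261), Rational(-1, 3149)) = Rational(13382138, 13417889)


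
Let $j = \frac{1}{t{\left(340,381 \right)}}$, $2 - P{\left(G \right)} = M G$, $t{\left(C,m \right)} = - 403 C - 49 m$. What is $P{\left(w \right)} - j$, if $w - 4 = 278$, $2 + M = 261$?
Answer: $- \frac{11370901803}{155689} \approx -73036.0$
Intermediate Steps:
$M = 259$ ($M = -2 + 261 = 259$)
$w = 282$ ($w = 4 + 278 = 282$)
$P{\left(G \right)} = 2 - 259 G$
$j = - \frac{1}{155689}$ ($j = \frac{1}{\left(-403\right) 340 - 18669} = \frac{1}{-137020 - 18669} = \frac{1}{-155689} = - \frac{1}{155689} \approx -6.4231 \cdot 10^{-6}$)
$P{\left(w \right)} - j = \left(2 - 73038\right) - - \frac{1}{155689} = \left(2 - 73038\right) + \frac{1}{155689} = -73036 + \frac{1}{155689} = - \frac{11370901803}{155689}$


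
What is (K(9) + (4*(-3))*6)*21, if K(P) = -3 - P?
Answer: -1764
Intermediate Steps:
(K(9) + (4*(-3))*6)*21 = ((-3 - 1*9) + (4*(-3))*6)*21 = ((-3 - 9) - 12*6)*21 = (-12 - 72)*21 = -84*21 = -1764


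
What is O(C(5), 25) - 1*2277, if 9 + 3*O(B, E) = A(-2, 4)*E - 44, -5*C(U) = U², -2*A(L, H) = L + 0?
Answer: -6859/3 ≈ -2286.3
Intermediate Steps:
A(L, H) = -L/2 (A(L, H) = -(L + 0)/2 = -L/2)
C(U) = -U²/5
O(B, E) = -53/3 + E/3 (O(B, E) = -3 + ((-½*(-2))*E - 44)/3 = -3 + (1*E - 44)/3 = -3 + (E - 44)/3 = -3 + (-44 + E)/3 = -3 + (-44/3 + E/3) = -53/3 + E/3)
O(C(5), 25) - 1*2277 = (-53/3 + (⅓)*25) - 1*2277 = (-53/3 + 25/3) - 2277 = -28/3 - 2277 = -6859/3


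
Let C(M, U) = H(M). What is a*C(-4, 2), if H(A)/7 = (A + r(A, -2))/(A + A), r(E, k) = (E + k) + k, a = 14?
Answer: 147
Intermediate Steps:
r(E, k) = E + 2*k
H(A) = 7*(-4 + 2*A)/(2*A) (H(A) = 7*((A + (A + 2*(-2)))/(A + A)) = 7*((A + (A - 4))/((2*A))) = 7*((A + (-4 + A))*(1/(2*A))) = 7*((-4 + 2*A)*(1/(2*A))) = 7*((-4 + 2*A)/(2*A)) = 7*(-4 + 2*A)/(2*A))
C(M, U) = 7 - 14/M
a*C(-4, 2) = 14*(7 - 14/(-4)) = 14*(7 - 14*(-¼)) = 14*(7 + 7/2) = 14*(21/2) = 147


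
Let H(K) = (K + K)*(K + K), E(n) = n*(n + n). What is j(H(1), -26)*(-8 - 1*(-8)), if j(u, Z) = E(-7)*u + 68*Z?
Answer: 0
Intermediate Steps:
E(n) = 2*n**2 (E(n) = n*(2*n) = 2*n**2)
H(K) = 4*K**2 (H(K) = (2*K)*(2*K) = 4*K**2)
j(u, Z) = 68*Z + 98*u (j(u, Z) = (2*(-7)**2)*u + 68*Z = (2*49)*u + 68*Z = 98*u + 68*Z = 68*Z + 98*u)
j(H(1), -26)*(-8 - 1*(-8)) = (68*(-26) + 98*(4*1**2))*(-8 - 1*(-8)) = (-1768 + 98*(4*1))*(-8 + 8) = (-1768 + 98*4)*0 = (-1768 + 392)*0 = -1376*0 = 0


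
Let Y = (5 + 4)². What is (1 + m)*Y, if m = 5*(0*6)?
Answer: 81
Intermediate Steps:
Y = 81 (Y = 9² = 81)
m = 0 (m = 5*0 = 0)
(1 + m)*Y = (1 + 0)*81 = 1*81 = 81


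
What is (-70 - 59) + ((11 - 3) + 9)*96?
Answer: 1503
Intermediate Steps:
(-70 - 59) + ((11 - 3) + 9)*96 = -129 + (8 + 9)*96 = -129 + 17*96 = -129 + 1632 = 1503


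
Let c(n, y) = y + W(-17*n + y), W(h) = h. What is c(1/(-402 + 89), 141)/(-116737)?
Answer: -88283/36538681 ≈ -0.0024162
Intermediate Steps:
c(n, y) = -17*n + 2*y (c(n, y) = y + (-17*n + y) = y + (y - 17*n) = -17*n + 2*y)
c(1/(-402 + 89), 141)/(-116737) = (-17/(-402 + 89) + 2*141)/(-116737) = (-17/(-313) + 282)*(-1/116737) = (-17*(-1/313) + 282)*(-1/116737) = (17/313 + 282)*(-1/116737) = (88283/313)*(-1/116737) = -88283/36538681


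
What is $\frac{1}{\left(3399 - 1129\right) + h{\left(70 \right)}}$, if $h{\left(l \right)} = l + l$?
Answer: $\frac{1}{2410} \approx 0.00041494$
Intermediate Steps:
$h{\left(l \right)} = 2 l$
$\frac{1}{\left(3399 - 1129\right) + h{\left(70 \right)}} = \frac{1}{\left(3399 - 1129\right) + 2 \cdot 70} = \frac{1}{2270 + 140} = \frac{1}{2410}$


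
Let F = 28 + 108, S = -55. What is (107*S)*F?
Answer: -800360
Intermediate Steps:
F = 136
(107*S)*F = (107*(-55))*136 = -5885*136 = -800360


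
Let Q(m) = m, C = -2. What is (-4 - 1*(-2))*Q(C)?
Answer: 4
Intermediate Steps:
(-4 - 1*(-2))*Q(C) = (-4 - 1*(-2))*(-2) = (-4 + 2)*(-2) = -2*(-2) = 4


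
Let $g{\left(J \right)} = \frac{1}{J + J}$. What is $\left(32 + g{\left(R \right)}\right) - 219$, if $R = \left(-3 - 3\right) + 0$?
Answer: $- \frac{2245}{12} \approx -187.08$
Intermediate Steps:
$R = -6$ ($R = -6 + 0 = -6$)
$g{\left(J \right)} = \frac{1}{2 J}$
$\left(32 + g{\left(R \right)}\right) - 219 = \left(32 + \frac{1}{2 \left(-6\right)}\right) - 219 = \left(32 + \frac{1}{2} \left(- \frac{1}{6}\right)\right) - 219 = \left(32 - \frac{1}{12}\right) - 219 = \frac{383}{12} - 219 = - \frac{2245}{12}$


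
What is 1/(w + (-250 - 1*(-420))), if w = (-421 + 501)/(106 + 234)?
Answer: 17/2894 ≈ 0.0058742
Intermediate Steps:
w = 4/17 (w = 80/340 = 80*(1/340) = 4/17 ≈ 0.23529)
1/(w + (-250 - 1*(-420))) = 1/(4/17 + (-250 - 1*(-420))) = 1/(4/17 + (-250 + 420)) = 1/(4/17 + 170) = 1/(2894/17) = 17/2894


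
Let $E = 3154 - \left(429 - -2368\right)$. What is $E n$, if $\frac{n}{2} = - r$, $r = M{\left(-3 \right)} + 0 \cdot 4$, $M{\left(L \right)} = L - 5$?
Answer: $5712$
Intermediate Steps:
$M{\left(L \right)} = -5 + L$
$E = 357$ ($E = 3154 - \left(429 + 2368\right) = 3154 - 2797 = 357$)
$r = -8$ ($r = \left(-5 - 3\right) + 0 \cdot 4 = -8 + 0 = -8$)
$n = 16$ ($n = 2 \left(\left(-1\right) \left(-8\right)\right) = 2 \cdot 8 = 16$)
$E n = 357 \cdot 16 = 5712$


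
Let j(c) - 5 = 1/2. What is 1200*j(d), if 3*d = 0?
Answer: 6600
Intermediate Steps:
d = 0 (d = (⅓)*0 = 0)
j(c) = 11/2 (j(c) = 5 + 1/2 = 5 + ½ = 11/2)
1200*j(d) = 1200*(11/2) = 6600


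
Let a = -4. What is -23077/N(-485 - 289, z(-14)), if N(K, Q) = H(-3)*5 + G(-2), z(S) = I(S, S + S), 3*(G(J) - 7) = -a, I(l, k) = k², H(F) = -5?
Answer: 69231/50 ≈ 1384.6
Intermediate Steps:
G(J) = 25/3 (G(J) = 7 + (-1*(-4))/3 = 7 + (⅓)*4 = 7 + 4/3 = 25/3)
z(S) = 4*S² (z(S) = (S + S)² = (2*S)² = 4*S²)
N(K, Q) = -50/3 (N(K, Q) = -5*5 + 25/3 = -25 + 25/3 = -50/3)
-23077/N(-485 - 289, z(-14)) = -23077/(-50/3) = -23077*(-3/50) = 69231/50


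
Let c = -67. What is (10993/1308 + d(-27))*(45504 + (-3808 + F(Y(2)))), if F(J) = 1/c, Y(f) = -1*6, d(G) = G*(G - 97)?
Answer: 12264534562687/87636 ≈ 1.3995e+8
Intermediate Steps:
d(G) = G*(-97 + G)
Y(f) = -6
F(J) = -1/67 (F(J) = 1/(-67) = -1/67)
(10993/1308 + d(-27))*(45504 + (-3808 + F(Y(2)))) = (10993/1308 - 27*(-97 - 27))*(45504 + (-3808 - 1/67)) = (10993*(1/1308) - 27*(-124))*(45504 - 255137/67) = (10993/1308 + 3348)*(2793631/67) = (4390177/1308)*(2793631/67) = 12264534562687/87636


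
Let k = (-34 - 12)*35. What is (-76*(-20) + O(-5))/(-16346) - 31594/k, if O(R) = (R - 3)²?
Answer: 11679211/598115 ≈ 19.527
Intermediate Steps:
O(R) = (-3 + R)²
k = -1610 (k = -46*35 = -1610)
(-76*(-20) + O(-5))/(-16346) - 31594/k = (-76*(-20) + (-3 - 5)²)/(-16346) - 31594/(-1610) = (1520 + (-8)²)*(-1/16346) - 31594*(-1/1610) = (1520 + 64)*(-1/16346) + 15797/805 = 1584*(-1/16346) + 15797/805 = -72/743 + 15797/805 = 11679211/598115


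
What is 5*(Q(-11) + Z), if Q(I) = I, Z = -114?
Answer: -625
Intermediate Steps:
5*(Q(-11) + Z) = 5*(-11 - 114) = 5*(-125) = -625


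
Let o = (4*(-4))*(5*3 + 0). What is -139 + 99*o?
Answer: -23899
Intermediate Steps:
o = -240 (o = -16*(15 + 0) = -16*15 = -240)
-139 + 99*o = -139 + 99*(-240) = -139 - 23760 = -23899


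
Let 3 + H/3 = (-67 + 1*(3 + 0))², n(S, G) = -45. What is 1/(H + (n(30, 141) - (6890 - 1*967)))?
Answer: 1/6311 ≈ 0.00015845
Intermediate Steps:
H = 12279 (H = -9 + 3*(-67 + 1*(3 + 0))² = -9 + 3*(-67 + 1*3)² = -9 + 3*(-67 + 3)² = -9 + 3*(-64)² = -9 + 3*4096 = -9 + 12288 = 12279)
1/(H + (n(30, 141) - (6890 - 1*967))) = 1/(12279 + (-45 - (6890 - 1*967))) = 1/(12279 + (-45 - (6890 - 967))) = 1/(12279 + (-45 - 1*5923)) = 1/(12279 + (-45 - 5923)) = 1/(12279 - 5968) = 1/6311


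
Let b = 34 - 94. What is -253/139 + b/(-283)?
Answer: -63259/39337 ≈ -1.6081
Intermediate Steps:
b = -60
-253/139 + b/(-283) = -253/139 - 60/(-283) = -253*1/139 - 60*(-1/283) = -253/139 + 60/283 = -63259/39337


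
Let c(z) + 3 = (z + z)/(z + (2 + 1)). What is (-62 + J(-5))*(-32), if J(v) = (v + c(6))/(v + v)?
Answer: 5888/3 ≈ 1962.7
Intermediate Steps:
c(z) = -3 + 2*z/(3 + z) (c(z) = -3 + (z + z)/(z + (2 + 1)) = -3 + (2*z)/(z + 3) = -3 + (2*z)/(3 + z) = -3 + 2*z/(3 + z))
J(v) = (-5/3 + v)/(2*v) (J(v) = (v + (-9 - 1*6)/(3 + 6))/(v + v) = (v + (-9 - 6)/9)/((2*v)) = (v + (⅑)*(-15))*(1/(2*v)) = (v - 5/3)*(1/(2*v)) = (-5/3 + v)*(1/(2*v)) = (-5/3 + v)/(2*v))
(-62 + J(-5))*(-32) = (-62 + (⅙)*(-5 + 3*(-5))/(-5))*(-32) = (-62 + (⅙)*(-⅕)*(-5 - 15))*(-32) = (-62 + (⅙)*(-⅕)*(-20))*(-32) = (-62 + ⅔)*(-32) = -184/3*(-32) = 5888/3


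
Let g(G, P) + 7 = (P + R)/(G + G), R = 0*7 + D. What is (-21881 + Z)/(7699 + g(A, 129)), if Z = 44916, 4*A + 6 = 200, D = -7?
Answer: 2234395/746246 ≈ 2.9942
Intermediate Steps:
A = 97/2 (A = -3/2 + (¼)*200 = -3/2 + 50 = 97/2 ≈ 48.500)
R = -7 (R = 0*7 - 7 = 0 - 7 = -7)
g(G, P) = -7 + (-7 + P)/(2*G) (g(G, P) = -7 + (P - 7)/(G + G) = -7 + (-7 + P)/((2*G)) = -7 + (-7 + P)*(1/(2*G)) = -7 + (-7 + P)/(2*G))
(-21881 + Z)/(7699 + g(A, 129)) = (-21881 + 44916)/(7699 + (-7 + 129 - 14*97/2)/(2*(97/2))) = 23035/(7699 + (½)*(2/97)*(-7 + 129 - 679)) = 23035/(7699 + (½)*(2/97)*(-557)) = 23035/(7699 - 557/97) = 23035/(746246/97) = 23035*(97/746246) = 2234395/746246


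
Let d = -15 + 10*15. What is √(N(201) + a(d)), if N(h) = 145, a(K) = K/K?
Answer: √146 ≈ 12.083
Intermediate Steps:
d = 135 (d = -15 + 150 = 135)
a(K) = 1
√(N(201) + a(d)) = √(145 + 1) = √146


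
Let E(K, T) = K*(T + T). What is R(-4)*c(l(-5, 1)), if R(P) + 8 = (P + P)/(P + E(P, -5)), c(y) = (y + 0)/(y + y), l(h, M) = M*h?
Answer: -37/9 ≈ -4.1111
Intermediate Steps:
c(y) = 1/2 (c(y) = y/((2*y)) = y*(1/(2*y)) = 1/2)
E(K, T) = 2*K*T (E(K, T) = K*(2*T) = 2*K*T)
R(P) = -74/9 (R(P) = -8 + (P + P)/(P + 2*P*(-5)) = -8 + (2*P)/(P - 10*P) = -8 + (2*P)/((-9*P)) = -8 + (2*P)*(-1/(9*P)) = -8 - 2/9 = -74/9)
R(-4)*c(l(-5, 1)) = -74/9*1/2 = -37/9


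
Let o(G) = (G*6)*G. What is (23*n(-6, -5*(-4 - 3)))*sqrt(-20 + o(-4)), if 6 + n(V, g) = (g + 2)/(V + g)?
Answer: -6302*sqrt(19)/29 ≈ -947.23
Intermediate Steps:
o(G) = 6*G**2 (o(G) = (6*G)*G = 6*G**2)
n(V, g) = -6 + (2 + g)/(V + g) (n(V, g) = -6 + (g + 2)/(V + g) = -6 + (2 + g)/(V + g))
(23*n(-6, -5*(-4 - 3)))*sqrt(-20 + o(-4)) = (23*((2 - 6*(-6) - (-25)*(-4 - 3))/(-6 - 5*(-4 - 3))))*sqrt(-20 + 6*(-4)**2) = (23*((2 + 36 - (-25)*(-7))/(-6 - 5*(-7))))*sqrt(-20 + 6*16) = (23*((2 + 36 - 5*35)/(-6 + 35)))*sqrt(-20 + 96) = (23*((2 + 36 - 175)/29))*sqrt(76) = (23*((1/29)*(-137)))*(2*sqrt(19)) = (23*(-137/29))*(2*sqrt(19)) = -6302*sqrt(19)/29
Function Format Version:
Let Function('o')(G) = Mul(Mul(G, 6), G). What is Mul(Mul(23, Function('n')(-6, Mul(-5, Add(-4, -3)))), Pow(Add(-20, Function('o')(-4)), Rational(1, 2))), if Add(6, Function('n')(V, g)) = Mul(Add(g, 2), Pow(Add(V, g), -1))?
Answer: Mul(Rational(-6302, 29), Pow(19, Rational(1, 2))) ≈ -947.23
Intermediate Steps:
Function('o')(G) = Mul(6, Pow(G, 2)) (Function('o')(G) = Mul(Mul(6, G), G) = Mul(6, Pow(G, 2)))
Function('n')(V, g) = Add(-6, Mul(Pow(Add(V, g), -1), Add(2, g))) (Function('n')(V, g) = Add(-6, Mul(Add(g, 2), Pow(Add(V, g), -1))) = Add(-6, Mul(Add(2, g), Pow(Add(V, g), -1))) = Add(-6, Mul(Pow(Add(V, g), -1), Add(2, g))))
Mul(Mul(23, Function('n')(-6, Mul(-5, Add(-4, -3)))), Pow(Add(-20, Function('o')(-4)), Rational(1, 2))) = Mul(Mul(23, Mul(Pow(Add(-6, Mul(-5, Add(-4, -3))), -1), Add(2, Mul(-6, -6), Mul(-5, Mul(-5, Add(-4, -3)))))), Pow(Add(-20, Mul(6, Pow(-4, 2))), Rational(1, 2))) = Mul(Mul(23, Mul(Pow(Add(-6, Mul(-5, -7)), -1), Add(2, 36, Mul(-5, Mul(-5, -7))))), Pow(Add(-20, Mul(6, 16)), Rational(1, 2))) = Mul(Mul(23, Mul(Pow(Add(-6, 35), -1), Add(2, 36, Mul(-5, 35)))), Pow(Add(-20, 96), Rational(1, 2))) = Mul(Mul(23, Mul(Pow(29, -1), Add(2, 36, -175))), Pow(76, Rational(1, 2))) = Mul(Mul(23, Mul(Rational(1, 29), -137)), Mul(2, Pow(19, Rational(1, 2)))) = Mul(Mul(23, Rational(-137, 29)), Mul(2, Pow(19, Rational(1, 2)))) = Mul(Rational(-3151, 29), Mul(2, Pow(19, Rational(1, 2)))) = Mul(Rational(-6302, 29), Pow(19, Rational(1, 2)))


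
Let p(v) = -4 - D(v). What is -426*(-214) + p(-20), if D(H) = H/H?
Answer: 91159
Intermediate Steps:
D(H) = 1
p(v) = -5 (p(v) = -4 - 1*1 = -4 - 1 = -5)
-426*(-214) + p(-20) = -426*(-214) - 5 = 91164 - 5 = 91159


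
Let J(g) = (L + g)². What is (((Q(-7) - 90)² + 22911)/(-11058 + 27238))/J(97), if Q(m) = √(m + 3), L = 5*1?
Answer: 31007/168336720 - I/467602 ≈ 0.0001842 - 2.1386e-6*I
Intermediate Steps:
L = 5
Q(m) = √(3 + m)
J(g) = (5 + g)²
(((Q(-7) - 90)² + 22911)/(-11058 + 27238))/J(97) = (((√(3 - 7) - 90)² + 22911)/(-11058 + 27238))/((5 + 97)²) = (((√(-4) - 90)² + 22911)/16180)/(102²) = (((2*I - 90)² + 22911)*(1/16180))/10404 = (((-90 + 2*I)² + 22911)*(1/16180))*(1/10404) = ((22911 + (-90 + 2*I)²)*(1/16180))*(1/10404) = (22911/16180 + (-90 + 2*I)²/16180)*(1/10404) = 7637/56112240 + (-90 + 2*I)²/168336720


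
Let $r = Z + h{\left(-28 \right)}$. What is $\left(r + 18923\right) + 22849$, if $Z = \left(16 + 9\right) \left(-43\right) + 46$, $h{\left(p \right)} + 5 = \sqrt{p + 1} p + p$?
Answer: $40710 - 84 i \sqrt{3} \approx 40710.0 - 145.49 i$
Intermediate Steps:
$h{\left(p \right)} = -5 + p + p \sqrt{1 + p}$ ($h{\left(p \right)} = -5 + \left(\sqrt{p + 1} p + p\right) = -5 + \left(\sqrt{1 + p} p + p\right) = -5 + \left(p \sqrt{1 + p} + p\right) = -5 + \left(p + p \sqrt{1 + p}\right) = -5 + p + p \sqrt{1 + p}$)
$Z = -1029$ ($Z = 25 \left(-43\right) + 46 = -1075 + 46 = -1029$)
$r = -1062 - 84 i \sqrt{3}$ ($r = -1029 - \left(33 + 28 \sqrt{1 - 28}\right) = -1029 - \left(33 + 84 i \sqrt{3}\right) = -1062 - 84 i \sqrt{3} \approx -1062.0 - 145.49 i$)
$\left(r + 18923\right) + 22849 = \left(\left(-1062 - 84 i \sqrt{3}\right) + 18923\right) + 22849 = \left(17861 - 84 i \sqrt{3}\right) + 22849 = 40710 - 84 i \sqrt{3}$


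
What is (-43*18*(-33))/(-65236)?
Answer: -12771/32618 ≈ -0.39153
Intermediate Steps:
(-43*18*(-33))/(-65236) = -774*(-33)*(-1/65236) = 25542*(-1/65236) = -12771/32618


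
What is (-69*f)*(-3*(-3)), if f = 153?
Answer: -95013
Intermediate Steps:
(-69*f)*(-3*(-3)) = (-69*153)*(-3*(-3)) = -10557*9 = -95013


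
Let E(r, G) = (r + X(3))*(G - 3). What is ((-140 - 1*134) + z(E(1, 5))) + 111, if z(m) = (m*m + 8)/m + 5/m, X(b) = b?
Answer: -1227/8 ≈ -153.38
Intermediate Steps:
E(r, G) = (-3 + G)*(3 + r) (E(r, G) = (r + 3)*(G - 3) = (3 + r)*(-3 + G) = (-3 + G)*(3 + r))
z(m) = 5/m + (8 + m²)/m (z(m) = (m² + 8)/m + 5/m = (8 + m²)/m + 5/m = 5/m + (8 + m²)/m)
((-140 - 1*134) + z(E(1, 5))) + 111 = ((-140 - 1*134) + ((-9 - 3*1 + 3*5 + 5*1) + 13/(-9 - 3*1 + 3*5 + 5*1))) + 111 = ((-140 - 134) + ((-9 - 3 + 15 + 5) + 13/(-9 - 3 + 15 + 5))) + 111 = (-274 + (8 + 13/8)) + 111 = (-274 + 77/8) + 111 = -2115/8 + 111 = -1227/8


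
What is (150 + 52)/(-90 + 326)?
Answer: 101/118 ≈ 0.85593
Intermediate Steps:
(150 + 52)/(-90 + 326) = 202/236 = 202*(1/236) = 101/118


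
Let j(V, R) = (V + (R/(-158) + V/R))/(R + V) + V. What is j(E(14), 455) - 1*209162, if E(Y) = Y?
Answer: -1007388416719/4816630 ≈ -2.0915e+5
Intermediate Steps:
j(V, R) = V + (V - R/158 + V/R)/(R + V) (j(V, R) = (V + (R*(-1/158) + V/R))/(R + V) + V = (V + (-R/158 + V/R))/(R + V) + V = (V - R/158 + V/R)/(R + V) + V = V + (V - R/158 + V/R)/(R + V))
j(E(14), 455) - 1*209162 = (14 - 1/158*455**2 + 455*14 + 455*14**2 + 14*455**2)/(455*(455 + 14)) - 1*209162 = (1/455)*(14 - 1/158*207025 + 6370 + 455*196 + 14*207025)/469 - 209162 = (1/455)*(1/469)*(14 - 207025/158 + 6370 + 89180 + 2898350) - 209162 = (1/455)*(1/469)*(472831387/158) - 209162 = 67547341/4816630 - 209162 = -1007388416719/4816630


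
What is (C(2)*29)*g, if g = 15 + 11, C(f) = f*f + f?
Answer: 4524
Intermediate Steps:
C(f) = f + f² (C(f) = f² + f = f + f²)
g = 26
(C(2)*29)*g = ((2*(1 + 2))*29)*26 = ((2*3)*29)*26 = (6*29)*26 = 174*26 = 4524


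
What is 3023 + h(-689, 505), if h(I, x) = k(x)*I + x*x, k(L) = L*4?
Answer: -1133732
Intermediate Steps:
k(L) = 4*L
h(I, x) = x² + 4*I*x (h(I, x) = (4*x)*I + x*x = 4*I*x + x² = x² + 4*I*x)
3023 + h(-689, 505) = 3023 + 505*(505 + 4*(-689)) = 3023 + 505*(505 - 2756) = 3023 + 505*(-2251) = 3023 - 1136755 = -1133732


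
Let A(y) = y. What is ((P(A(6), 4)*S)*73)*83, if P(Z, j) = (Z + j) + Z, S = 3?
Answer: 290832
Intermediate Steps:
P(Z, j) = j + 2*Z
((P(A(6), 4)*S)*73)*83 = (((4 + 2*6)*3)*73)*83 = (((4 + 12)*3)*73)*83 = ((16*3)*73)*83 = (48*73)*83 = 3504*83 = 290832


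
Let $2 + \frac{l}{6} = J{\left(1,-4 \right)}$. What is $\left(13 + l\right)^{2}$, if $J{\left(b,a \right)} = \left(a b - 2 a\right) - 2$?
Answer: $169$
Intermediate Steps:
$J{\left(b,a \right)} = -2 - 2 a + a b$ ($J{\left(b,a \right)} = \left(- 2 a + a b\right) - 2 = -2 - 2 a + a b$)
$l = 0$ ($l = -12 + 6 \left(-2 - -8 - 4\right) = -12 + 6 \left(-2 + 8 - 4\right) = -12 + 6 \cdot 2 = -12 + 12 = 0$)
$\left(13 + l\right)^{2} = \left(13 + 0\right)^{2} = 13^{2} = 169$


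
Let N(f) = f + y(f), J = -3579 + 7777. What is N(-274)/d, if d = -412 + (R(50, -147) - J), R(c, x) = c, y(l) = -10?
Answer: 71/1140 ≈ 0.062281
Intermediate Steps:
J = 4198
N(f) = -10 + f (N(f) = f - 10 = -10 + f)
d = -4560 (d = -412 + (50 - 1*4198) = -412 + (50 - 4198) = -412 - 4148 = -4560)
N(-274)/d = (-10 - 274)/(-4560) = -284*(-1/4560) = 71/1140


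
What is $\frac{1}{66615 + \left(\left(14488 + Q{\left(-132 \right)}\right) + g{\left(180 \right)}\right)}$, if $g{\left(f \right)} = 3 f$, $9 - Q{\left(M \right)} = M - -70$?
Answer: $\frac{1}{81714} \approx 1.2238 \cdot 10^{-5}$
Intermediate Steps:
$Q{\left(M \right)} = -61 - M$ ($Q{\left(M \right)} = 9 - \left(M - -70\right) = 9 - \left(M + 70\right) = 9 - \left(70 + M\right) = -61 - M$)
$\frac{1}{66615 + \left(\left(14488 + Q{\left(-132 \right)}\right) + g{\left(180 \right)}\right)} = \frac{1}{66615 + \left(\left(14488 - -71\right) + 3 \cdot 180\right)} = \frac{1}{66615 + \left(\left(14488 + \left(-61 + 132\right)\right) + 540\right)} = \frac{1}{66615 + \left(\left(14488 + 71\right) + 540\right)} = \frac{1}{66615 + \left(14559 + 540\right)} = \frac{1}{66615 + 15099} = \frac{1}{81714}$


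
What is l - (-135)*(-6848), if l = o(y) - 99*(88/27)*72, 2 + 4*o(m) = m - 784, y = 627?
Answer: -3791007/4 ≈ -9.4775e+5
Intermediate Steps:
o(m) = -393/2 + m/4 (o(m) = -½ + (m - 784)/4 = -½ + (-784 + m)/4 = -½ + (-196 + m/4) = -393/2 + m/4)
l = -93087/4 (l = (-393/2 + (¼)*627) - 99*(88/27)*72 = (-393/2 + 627/4) - 99*(88*(1/27))*72 = -159/4 - 99*(88/27)*72 = -159/4 - 968*72/3 = -159/4 - 1*23232 = -159/4 - 23232 = -93087/4 ≈ -23272.)
l - (-135)*(-6848) = -93087/4 - (-135)*(-6848) = -93087/4 - 1*924480 = -93087/4 - 924480 = -3791007/4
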